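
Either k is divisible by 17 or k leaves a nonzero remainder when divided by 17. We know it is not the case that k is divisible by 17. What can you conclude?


Disjunctive syllogism: P ∨ Q, ¬P ⊢ Q
Disjunction: k is divisible by 17 ∨ k leaves a nonzero remainder when divided by 17
We know it is not the case that k is divisible by 17.
By disjunctive syllogism, the other disjunct must be true.

k leaves a nonzero remainder when divided by 17


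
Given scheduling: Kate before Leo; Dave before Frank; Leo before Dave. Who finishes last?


Constraints: Kate before Leo; Dave before Frank; Leo before Dave
The last task can have nothing scheduled after it, so it must never appear on the left of a 'before'.
Tasks appearing before some other task: Kate, Dave, Leo.
The only task not in that list is Frank → it is last.

Frank


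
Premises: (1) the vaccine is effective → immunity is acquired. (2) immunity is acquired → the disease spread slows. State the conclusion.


Hypothetical syllogism: P → Q, Q → R ⊢ P → R
Premise 1: the vaccine is effective → immunity is acquired
Premise 2: immunity is acquired → the disease spread slows
Chain the implications: the middle term (immunity is acquired) links the two.
Conclusion: If the vaccine is effective, then the disease spread slows.

If the vaccine is effective, then the disease spread slows.


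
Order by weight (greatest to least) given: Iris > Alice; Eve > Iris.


Constraints: Iris > Alice; Eve > Iris
Method: at each step, the next-highest is the one remaining person who never appears on the smaller side of a constraint between remaining people.
  Step 1: remaining {Eve, Alice, Iris}; on the smaller side: {Alice, Iris} → Eve is next (Eve > Iris).
  Step 2: remaining {Alice, Iris}; on the smaller side: {Alice} → Iris is next (Iris > Alice).
  Step 3: only Alice remains → lowest.
Final ranking (highest to lowest):

Eve > Iris > Alice


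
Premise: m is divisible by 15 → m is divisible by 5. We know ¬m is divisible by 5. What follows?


Modus tollens: P → Q, ¬Q ⊢ ¬P
P: m is divisible by 15
Q: m is divisible by 5
We have P → Q and Q is false.
By modus tollens, P must be false.

It is not the case that m is divisible by 15


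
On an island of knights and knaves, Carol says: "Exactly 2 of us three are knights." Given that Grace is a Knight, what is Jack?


Carol claims exactly 2 knights among Carol, Grace, Jack.
Given: Grace is a Knight.

Case 1: Carol is a Knight (tells truth)
  Then exactly 2 of the three are knights.
  Counting Carol, Grace: 2 knight(s) so far. Need 0 more → Jack = Knave.
Case 2: Carol is a Knave (lies)
  Then the count is NOT 2.
  If Jack = Knight, count = 2 = 2 → claim would be true, contradicts lie.
  If Jack = Knave, count = 1 ≠ 2 → lie confirmed ✓

Jack is a Knave.

Knave


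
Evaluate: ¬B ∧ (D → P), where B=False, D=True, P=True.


B = False, D = True, P = True
Expression: ¬B ∧ (D → P)
Step 1: ¬B = NOT False = True
Step 2: D → P = True → True (false only if D=True, P=False) = True
Step 3: (True) ∧ (True) = True AND True = True

True


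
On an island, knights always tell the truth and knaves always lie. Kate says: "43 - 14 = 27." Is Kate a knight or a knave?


Statement: "43 - 14 = 27."
Actual: 43 - 14 = 29
Claimed: 27
Statement is FALSE → Kate lies → Knave

Knave


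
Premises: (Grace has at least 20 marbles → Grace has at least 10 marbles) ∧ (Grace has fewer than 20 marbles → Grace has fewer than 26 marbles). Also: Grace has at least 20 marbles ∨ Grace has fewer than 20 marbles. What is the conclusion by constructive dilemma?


Constructive dilemma: (P → Q) ∧ (R → S), P ∨ R ⊢ Q ∨ S
Premise 1: Grace has at least 20 marbles → Grace has at least 10 marbles
Premise 2: Grace has fewer than 20 marbles → Grace has fewer than 26 marbles
Premise 3: Grace has at least 20 marbles ∨ Grace has fewer than 20 marbles
Case 1: Assuming Grace has at least 20 marbles, then by Premise 1, Grace has at least 10 marbles.
Case 2: Assuming Grace has fewer than 20 marbles, then by Premise 2, Grace has fewer than 26 marbles.
Since one of Grace has at least 20 marbles or Grace has fewer than 20 marbles must hold, we get Grace has at least 10 marbles or Grace has fewer than 26 marbles.

Grace has at least 10 marbles or Grace has fewer than 26 marbles.


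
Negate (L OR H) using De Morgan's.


De Morgan's law: ¬(P ∨ Q) ≡ ¬P ∧ ¬Q
¬(L ∨ H) = ¬L ∧ ¬H

¬L ∧ ¬H


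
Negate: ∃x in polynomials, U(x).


Original: ∃x U(x)
Rule: ¬∀→∃, ¬∃→∀, negate predicate.
Negation: ∀x ¬U(x)

∀x ¬U(x)


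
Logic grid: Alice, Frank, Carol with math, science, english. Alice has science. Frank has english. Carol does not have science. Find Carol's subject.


From clues:
  Alice → science
  Frank → english
By elimination, Carol gets the remaining.

math


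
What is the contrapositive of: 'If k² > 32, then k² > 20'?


Original: If k² > 32, then k² > 20
Contrapositive: If ¬Q, then ¬P
Negate Q: not (k² > 20)
Negate P: not (k² > 32)

If not (k² > 20), then not (k² > 32).


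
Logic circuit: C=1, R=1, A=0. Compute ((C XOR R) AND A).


C XOR R = 1^1 = 0
0 AND 0 = 0

0


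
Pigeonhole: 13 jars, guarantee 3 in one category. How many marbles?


Pigeonhole: to guarantee k in one of n categories, need (k-1)×n + 1.
k = 3, n = 13
Minimum = (3-1) × 13 + 1 = 2 × 13 + 1

27


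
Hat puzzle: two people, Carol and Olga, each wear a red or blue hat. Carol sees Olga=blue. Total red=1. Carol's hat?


Total red = 1, Olga = blue
Red accounted for: 0
Remaining for Carol: 1
Carol's hat is red.

red


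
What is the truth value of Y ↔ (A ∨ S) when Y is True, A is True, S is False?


Y = True, A = True, S = False
Step 1: A ∨ S = True OR False = True
Step 2: Y ↔ (True): true when both sides have same truth value.
Result: True ↔ True = True

True


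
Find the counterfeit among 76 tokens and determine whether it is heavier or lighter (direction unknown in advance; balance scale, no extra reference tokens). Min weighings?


Let n = 76. 152 possibilities (n tokens × lighter/heavier); each weighing has 3 outcomes.
Bound for k weighings: say the first weighing puts j tokens on each pan. If it tips, the 2j weighed tokens remain suspects (each with a known direction) and k-1 weighings give 3^(k-1) outcomes; 3^(k-1) is odd, so 2j ≤ 3^(k-1) - 1. If it balances, the n - 2j unweighed tokens remain with direction unknown: 2(n - 2j) ≤ 3^(k-1) - 1 by the same parity argument. Adding, n ≤ (3^(k-1) - 1) + (3^(k-1) - 1)/2 = (3^k - 3)/2, and the classical three-group strategy achieves this (3 tokens in 2 weighings, 12 in 3, 39 in 4, 120 in 5).
So we need the smallest k with (3^k - 3)/2 ≥ 76.
k = 4: (3^4 - 3)/2 = 39 < 76 ✗
k = 5: (3^5 - 3)/2 = 120 ≥ 76 ✓

5


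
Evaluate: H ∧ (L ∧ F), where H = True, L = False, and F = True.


H = True, L = False, F = True
Step 1: L ∧ F = False AND True = False
Step 2: H ∧ False = True AND False = False
AND is true only when ALL operands are true.

False


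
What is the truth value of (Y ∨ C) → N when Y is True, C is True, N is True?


Y = True, C = True, N = True
Step 1: Y ∨ C = True OR True = True
Step 2: (True) → N: false only when antecedent=True and N=False.
Result: True

True


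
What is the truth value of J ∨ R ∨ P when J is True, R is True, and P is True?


J = True, R = True, P = True
Step 1: J ∨ R = True OR True = True
Step 2: True ∨ P = True OR True = True
OR is true when at least one operand is true.

True


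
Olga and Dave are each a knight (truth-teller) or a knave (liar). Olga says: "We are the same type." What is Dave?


Olga says: "We are the same type."
Case 1: Olga is a Knight (truth-teller)
  Statement is true → they ARE the same → Dave is also a Knight
Case 2: Olga is a Knave (liar)
  Statement is false → they are NOT the same → Dave is a Knight
In both cases, Dave is a Knight.

Knight


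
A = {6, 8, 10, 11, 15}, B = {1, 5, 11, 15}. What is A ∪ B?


A = {6, 8, 10, 11, 15}
B = {1, 5, 11, 15}
Operation: union
All elements combined: 1, 5, 6, 8, 10, 11, 15

{1, 5, 6, 8, 10, 11, 15}


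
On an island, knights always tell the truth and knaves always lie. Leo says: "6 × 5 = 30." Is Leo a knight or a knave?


Statement: "6 × 5 = 30."
Actual: 6 × 5 = 30
Claimed: 30
Statement is TRUE → Leo tells the truth → Knight

Knight


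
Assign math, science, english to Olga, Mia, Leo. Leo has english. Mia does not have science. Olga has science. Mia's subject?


From clues:
  Leo → english
  Olga → science
By elimination, Mia gets the remaining.

math


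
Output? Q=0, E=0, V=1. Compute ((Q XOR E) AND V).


Q XOR E = 0^0 = 0
0 AND 1 = 0

0


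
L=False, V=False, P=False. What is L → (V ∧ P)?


L = False, V = False, P = False
Expression: L → (V ∧ P)
Step 1: V ∧ P = False AND False = False
Step 2: L → (False) = False → False = True

True


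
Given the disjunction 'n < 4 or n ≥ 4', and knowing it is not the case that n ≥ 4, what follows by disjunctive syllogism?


Disjunctive syllogism: P ∨ Q, ¬P ⊢ Q
Disjunction: n < 4 ∨ n ≥ 4
We know it is not the case that n ≥ 4.
By disjunctive syllogism, the other disjunct must be true.

n < 4


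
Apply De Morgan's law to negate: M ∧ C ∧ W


De Morgan's law: ¬(P ∧ Q ∧ R) ≡ ¬P ∨ ¬Q ∨ ¬R
¬(M ∧ C ∧ W) = ¬M ∨ ¬C ∨ ¬W

¬M ∨ ¬C ∨ ¬W


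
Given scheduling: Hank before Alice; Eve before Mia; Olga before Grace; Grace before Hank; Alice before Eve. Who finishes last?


Constraints: Hank before Alice; Eve before Mia; Olga before Grace; Grace before Hank; Alice before Eve
The last task can have nothing scheduled after it, so it must never appear on the left of a 'before'.
Tasks appearing before some other task: Hank, Eve, Olga, Grace, Alice.
The only task not in that list is Mia → it is last.

Mia


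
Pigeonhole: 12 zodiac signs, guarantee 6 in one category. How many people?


Pigeonhole: to guarantee k in one of n categories, need (k-1)×n + 1.
k = 6, n = 12
Minimum = (6-1) × 12 + 1 = 5 × 12 + 1

61


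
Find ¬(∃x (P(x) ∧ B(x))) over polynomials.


Original: ∃x (P(x) ∧ B(x))
Rule: ¬∀→∃, ¬∃→∀, negate predicate.
Negation: ∀x (¬P(x) ∨ ¬B(x))

∀x (¬P(x) ∨ ¬B(x))


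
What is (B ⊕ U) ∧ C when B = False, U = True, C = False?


B = False, U = True, C = False
Step 1: B ⊕ U = False XOR True = True
Step 2: True ∧ C = True AND False = False
XOR true when exactly one of B,U is true; then AND with C.

False


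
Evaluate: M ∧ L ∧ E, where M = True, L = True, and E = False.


M = True, L = True, E = False
Step 1: M ∧ L = True AND True = True
Step 2: (True) ∧ E = (True) AND False = False
AND is true only when ALL operands are true.

False


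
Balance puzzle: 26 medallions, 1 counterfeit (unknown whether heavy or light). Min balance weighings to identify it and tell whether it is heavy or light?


Let n = 26. 52 possibilities (n medallions × lighter/heavier); each weighing has 3 outcomes.
Bound for k weighings: say the first weighing puts j medallions on each pan. If it tips, the 2j weighed medallions remain suspects (each with a known direction) and k-1 weighings give 3^(k-1) outcomes; 3^(k-1) is odd, so 2j ≤ 3^(k-1) - 1. If it balances, the n - 2j unweighed medallions remain with direction unknown: 2(n - 2j) ≤ 3^(k-1) - 1 by the same parity argument. Adding, n ≤ (3^(k-1) - 1) + (3^(k-1) - 1)/2 = (3^k - 3)/2, and the classical three-group strategy achieves this (3 medallions in 2 weighings, 12 in 3, 39 in 4, 120 in 5).
So we need the smallest k with (3^k - 3)/2 ≥ 26.
k = 3: (3^3 - 3)/2 = 12 < 26 ✗
k = 4: (3^4 - 3)/2 = 39 ≥ 26 ✓

4


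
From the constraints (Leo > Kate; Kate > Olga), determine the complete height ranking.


Constraints: Leo > Kate; Kate > Olga
Method: at each step, the next-highest is the one remaining person who never appears on the smaller side of a constraint between remaining people.
  Step 1: remaining {Kate, Leo, Olga}; on the smaller side: {Kate, Olga} → Leo is next (Leo > Kate).
  Step 2: remaining {Kate, Olga}; on the smaller side: {Olga} → Kate is next (Kate > Olga).
  Step 3: only Olga remains → lowest.
Final ranking (highest to lowest):

Leo > Kate > Olga


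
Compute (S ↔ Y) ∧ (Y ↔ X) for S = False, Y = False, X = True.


S = False, Y = False, X = True
Step 1: S ↔ Y is true when S and Y have the same value. Result: True
Step 2: Y ↔ X is true when Y and X have the same value. Result: False
Step 3: True ∧ False = False

False


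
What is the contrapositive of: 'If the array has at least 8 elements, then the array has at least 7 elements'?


Original: If the array has at least 8 elements, then the array has at least 7 elements
Contrapositive: If ¬Q, then ¬P
Negate Q: not (the array has at least 7 elements)
Negate P: not (the array has at least 8 elements)

If not (the array has at least 7 elements), then not (the array has at least 8 elements).


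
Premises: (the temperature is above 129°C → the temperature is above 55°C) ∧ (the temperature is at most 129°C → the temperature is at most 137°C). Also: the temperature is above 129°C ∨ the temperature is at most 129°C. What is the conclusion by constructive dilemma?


Constructive dilemma: (P → Q) ∧ (R → S), P ∨ R ⊢ Q ∨ S
Premise 1: the temperature is above 129°C → the temperature is above 55°C
Premise 2: the temperature is at most 129°C → the temperature is at most 137°C
Premise 3: the temperature is above 129°C ∨ the temperature is at most 129°C
Case 1: Assuming the temperature is above 129°C, then by Premise 1, the temperature is above 55°C.
Case 2: Assuming the temperature is at most 129°C, then by Premise 2, the temperature is at most 137°C.
Since one of the temperature is above 129°C or the temperature is at most 129°C must hold, we get the temperature is above 55°C or the temperature is at most 137°C.

The temperature is above 55°C or the temperature is at most 137°C.


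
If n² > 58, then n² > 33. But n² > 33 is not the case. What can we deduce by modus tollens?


Modus tollens: P → Q, ¬Q ⊢ ¬P
P: n² > 58
Q: n² > 33
We have P → Q and Q is false.
By modus tollens, P must be false.

It is not the case that n² > 58


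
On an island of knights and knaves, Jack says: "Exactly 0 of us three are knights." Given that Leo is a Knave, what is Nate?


Jack claims exactly 0 knights among Jack, Leo, Nate.
Given: Leo is a Knave.

Case 1: Jack is a Knight (tells truth)
  Then exactly 0 of the three are knights.
  Counting Jack, Leo: 1 knight(s) so far. Need -1 more → impossible.
Case 2: Jack is a Knave (lies)
  Then the count is NOT 0.
  If Nate = Knave, count = 0 = 0 → claim would be true, contradicts lie.
  If Nate = Knight, count = 1 ≠ 0 → lie confirmed ✓

Nate is a Knight.

Knight


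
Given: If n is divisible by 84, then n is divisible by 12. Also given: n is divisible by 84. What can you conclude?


Modus ponens: P → Q, P ⊢ Q
P: n is divisible by 84
Q: n is divisible by 12
We have P → Q and P is true.
By modus ponens, Q must be true.

n is divisible by 12


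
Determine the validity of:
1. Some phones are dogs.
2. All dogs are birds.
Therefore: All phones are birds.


Premise 1: Some phones are dogs.
Premise 2: All dogs are birds.
Conclusion: All phones are birds.
Fallacy: illicit minor. The minor term (phones) is distributed in the conclusion ('All phones ...') but undistributed in its premise ('Some phones are dogs' doesn't cover all phones).
Only 'Some phones are birds' follows, not 'All'.

Invalid


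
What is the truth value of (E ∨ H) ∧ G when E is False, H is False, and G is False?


E = False, H = False, G = False
Step 1: E ∨ H = False OR False = False
Step 2: False ∧ G = False AND False = False
OR is true when at least one operand is true; AND requires both.

False


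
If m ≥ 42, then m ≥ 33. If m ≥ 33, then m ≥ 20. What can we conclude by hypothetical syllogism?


Hypothetical syllogism: P → Q, Q → R ⊢ P → R
Premise 1: m ≥ 42 → m ≥ 33
Premise 2: m ≥ 33 → m ≥ 20
Chain the implications: the middle term (m ≥ 33) links the two.
Conclusion: If m ≥ 42, then m ≥ 20.

If m ≥ 42, then m ≥ 20.


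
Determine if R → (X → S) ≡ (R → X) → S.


Expression 1: R → (X → S)
Expression 2: (R → X) → S
Truth table (R X S | Expr1 Expr2):
  T T T |   T     T
  T T F |   F     F
  T F T |   T     T
  T F F |   T     T
  F T T |   T     T
  F T F |   T     F   ← differ
  F F T |   T     T
  F F F |   T     F   ← differ
Counterexample: R=F, X=T, S=F gives Expr1 = T but Expr2 = F, so the expressions are NOT logically equivalent.

No


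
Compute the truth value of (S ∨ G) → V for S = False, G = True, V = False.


S = False, G = True, V = False
Step 1: S ∨ G = False OR True = True
Step 2: (True) → V: false only when antecedent=True and V=False.
Result: False

False


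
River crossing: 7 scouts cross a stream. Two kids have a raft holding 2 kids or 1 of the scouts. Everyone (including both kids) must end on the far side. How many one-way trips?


Per crossing of one of the scouts: kids→, one←, one of the scouts→, one← = 4 trips
7 × 4 = 28, + 1 final kids→ = 29
Minimum trips = 29

29


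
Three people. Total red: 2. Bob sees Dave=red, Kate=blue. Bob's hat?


Total red = 2, seen red = 1
Own red = 2 - 1 = 1
Bob's hat is red.

red


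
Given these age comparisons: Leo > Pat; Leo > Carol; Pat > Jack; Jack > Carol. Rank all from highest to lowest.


Constraints: Leo > Pat; Leo > Carol; Pat > Jack; Jack > Carol
Method: at each step, the next-highest is the one remaining person who never appears on the smaller side of a constraint between remaining people.
  Step 1: remaining {Pat, Leo, Jack, Carol}; on the smaller side: {Pat, Jack, Carol} → Leo is next (Leo > Pat; Leo > Carol).
  Step 2: remaining {Pat, Jack, Carol}; on the smaller side: {Jack, Carol} → Pat is next (Pat > Jack).
  Step 3: remaining {Jack, Carol}; on the smaller side: {Carol} → Jack is next (Jack > Carol).
  Step 4: only Carol remains → lowest.
Final ranking (highest to lowest):

Leo > Pat > Jack > Carol


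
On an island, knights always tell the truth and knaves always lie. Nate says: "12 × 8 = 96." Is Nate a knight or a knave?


Statement: "12 × 8 = 96."
Actual: 12 × 8 = 96
Claimed: 96
Statement is TRUE → Nate tells the truth → Knight

Knight


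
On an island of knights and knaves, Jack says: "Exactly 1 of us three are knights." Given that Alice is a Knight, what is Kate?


Jack claims exactly 1 knights among Jack, Alice, Kate.
Given: Alice is a Knight.

Case 1: Jack is a Knight (tells truth)
  Then exactly 1 of the three are knights.
  Counting Jack, Alice: 2 knight(s) so far. Need -1 more → impossible.
Case 2: Jack is a Knave (lies)
  Then the count is NOT 1.
  If Kate = Knave, count = 1 = 1 → claim would be true, contradicts lie.
  If Kate = Knight, count = 2 ≠ 1 → lie confirmed ✓

Kate is a Knight.

Knight


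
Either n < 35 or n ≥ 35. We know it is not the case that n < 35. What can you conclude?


Disjunctive syllogism: P ∨ Q, ¬P ⊢ Q
Disjunction: n < 35 ∨ n ≥ 35
We know it is not the case that n < 35.
By disjunctive syllogism, the other disjunct must be true.

n ≥ 35


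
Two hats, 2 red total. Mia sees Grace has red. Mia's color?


Total red = 2, Grace = red
Red accounted for: 1
Remaining for Mia: 1
Mia's hat is red.

red


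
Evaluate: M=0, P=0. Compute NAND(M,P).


M AND P = 0
NOT(0) = 1

1


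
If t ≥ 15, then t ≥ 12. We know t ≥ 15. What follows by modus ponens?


Modus ponens: P → Q, P ⊢ Q
P: t ≥ 15
Q: t ≥ 12
We have P → Q and P is true.
By modus ponens, Q must be true.

t ≥ 12


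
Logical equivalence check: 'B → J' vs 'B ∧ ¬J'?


Expression 1: B → J
Expression 2: B ∧ ¬J
Truth table (B J | Expr1 Expr2):
  T T |   T     F   ← differ
  T F |   F     T   ← differ
  F T |   T     F   ← differ
  F F |   T     F   ← differ
Counterexample: B=T, J=T gives Expr1 = T but Expr2 = F, so the expressions are NOT logically equivalent.

No


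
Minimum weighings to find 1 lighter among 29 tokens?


Each weighing has 3 outcomes (left heavy / balance / right heavy), so k weighings distinguish at most 3^k cases; splitting into three near-equal groups achieves this.
Need 3^k ≥ 29: 3^3 = 27 < 29 ≤ 3^4 = 81
k = ⌈log₃(29)⌉ = 4

4


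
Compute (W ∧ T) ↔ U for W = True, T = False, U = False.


W = True, T = False, U = False
Step 1: W ∧ T = True AND False = False
Step 2: (False) ↔ U: true when both sides have same truth value.
Result: False ↔ False = True

True


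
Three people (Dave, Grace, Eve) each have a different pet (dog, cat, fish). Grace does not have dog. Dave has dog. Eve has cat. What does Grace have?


From clues:
  Eve → cat
  Dave → dog
By elimination, Grace gets the remaining.

fish


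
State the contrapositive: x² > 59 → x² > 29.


Original: If x² > 59, then x² > 29
Contrapositive: If ¬Q, then ¬P
Negate Q: not (x² > 29)
Negate P: not (x² > 59)

If not (x² > 29), then not (x² > 59).


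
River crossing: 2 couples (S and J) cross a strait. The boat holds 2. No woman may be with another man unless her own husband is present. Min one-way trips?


Label couples S and J.
1. WS+WJ → (far: WS,WJ; near: HS,HJ)
2. WS ←   (far: WJ; near: HS,HJ,WS)
3. HS+HJ → (far: HS,HJ,WJ; near: WS)
4. HS ←   (far: HJ,WJ; near: HS,WS)  — HS returns, since WS is alone on near bank
5. HS+WS → (far: all four; near: empty)
Every state respects the constraint.
Minimum trips = 5

5


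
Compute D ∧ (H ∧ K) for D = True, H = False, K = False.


D = True, H = False, K = False
Step 1: H ∧ K = False AND False = False
Step 2: D ∧ False = True AND False = False
AND is true only when ALL operands are true.

False


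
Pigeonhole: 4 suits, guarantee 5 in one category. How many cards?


Pigeonhole: to guarantee k in one of n categories, need (k-1)×n + 1.
k = 5, n = 4
Minimum = (5-1) × 4 + 1 = 4 × 4 + 1

17


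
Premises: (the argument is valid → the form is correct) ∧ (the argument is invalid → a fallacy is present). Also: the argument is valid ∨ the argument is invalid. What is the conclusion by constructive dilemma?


Constructive dilemma: (P → Q) ∧ (R → S), P ∨ R ⊢ Q ∨ S
Premise 1: the argument is valid → the form is correct
Premise 2: the argument is invalid → a fallacy is present
Premise 3: the argument is valid ∨ the argument is invalid
Case 1: Assuming the argument is valid, then by Premise 1, the form is correct.
Case 2: Assuming the argument is invalid, then by Premise 2, a fallacy is present.
Since one of the argument is valid or the argument is invalid must hold, we get the form is correct or a fallacy is present.

The form is correct or a fallacy is present.


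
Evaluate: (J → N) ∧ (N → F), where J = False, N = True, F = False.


J = False, N = True, F = False
Step 1: J → N is false only when J=True and N=False. Result: True
Step 2: N → F is false only when N=True and F=False. Result: False
Step 3: True ∧ False = False

False


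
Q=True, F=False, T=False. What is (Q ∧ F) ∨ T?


Q = True, F = False, T = False
Expression: (Q ∧ F) ∨ T
Step 1: Q ∧ F = True AND False = False
Step 2: (False) ∨ T = False OR False = False

False


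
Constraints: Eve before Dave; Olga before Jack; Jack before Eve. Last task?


Constraints: Eve before Dave; Olga before Jack; Jack before Eve
The last task can have nothing scheduled after it, so it must never appear on the left of a 'before'.
Tasks appearing before some other task: Eve, Olga, Jack.
The only task not in that list is Dave → it is last.

Dave


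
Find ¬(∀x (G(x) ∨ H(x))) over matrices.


Original: ∀x (G(x) ∨ H(x))
Rule: ¬∀→∃, ¬∃→∀, negate predicate.
Negation: ∃x (¬G(x) ∧ ¬H(x))

∃x (¬G(x) ∧ ¬H(x))


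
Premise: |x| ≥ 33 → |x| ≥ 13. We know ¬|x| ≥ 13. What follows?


Modus tollens: P → Q, ¬Q ⊢ ¬P
P: |x| ≥ 33
Q: |x| ≥ 13
We have P → Q and Q is false.
By modus tollens, P must be false.

It is not the case that |x| ≥ 33


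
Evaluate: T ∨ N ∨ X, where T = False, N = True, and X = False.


T = False, N = True, X = False
Step 1: T ∨ N = False OR True = True
Step 2: True ∨ X = True OR False = True
OR is true when at least one operand is true.

True


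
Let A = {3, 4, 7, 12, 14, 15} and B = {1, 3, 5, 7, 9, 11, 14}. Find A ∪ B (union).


A = {3, 4, 7, 12, 14, 15}
B = {1, 3, 5, 7, 9, 11, 14}
Operation: union
All elements combined: 1, 3, 4, 5, 7, 9, 11, 12, 14, 15

{1, 3, 4, 5, 7, 9, 11, 12, 14, 15}


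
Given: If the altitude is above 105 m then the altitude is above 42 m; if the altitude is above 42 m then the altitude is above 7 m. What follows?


Hypothetical syllogism: P → Q, Q → R ⊢ P → R
Premise 1: the altitude is above 105 m → the altitude is above 42 m
Premise 2: the altitude is above 42 m → the altitude is above 7 m
Chain the implications: the middle term (the altitude is above 42 m) links the two.
Conclusion: If the altitude is above 105 m, then the altitude is above 7 m.

If the altitude is above 105 m, then the altitude is above 7 m.


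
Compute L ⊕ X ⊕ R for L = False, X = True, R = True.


L = False, X = True, R = True
Step 1: L ⊕ X = False XOR True = True
Step 2: True ⊕ R = True XOR True = False
XOR is true when an odd number of operands are true.

False


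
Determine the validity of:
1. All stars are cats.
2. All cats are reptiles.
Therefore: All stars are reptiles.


Premise 1: All stars are cats.
Premise 2: All cats are reptiles.
Conclusion: All stars are reptiles.
Barbara syllogism (AAA-1): All A are B, All B are C → All A are C.
Middle term (cats) distributed in premise 2.

Valid


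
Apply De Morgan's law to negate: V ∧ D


De Morgan's law: ¬(P ∧ Q) ≡ ¬P ∨ ¬Q
¬(V ∧ D) = ¬V ∨ ¬D

¬V ∨ ¬D


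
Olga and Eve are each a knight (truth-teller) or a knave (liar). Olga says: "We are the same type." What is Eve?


Olga says: "We are the same type."
Case 1: Olga is a Knight (truth-teller)
  Statement is true → they ARE the same → Eve is also a Knight
Case 2: Olga is a Knave (liar)
  Statement is false → they are NOT the same → Eve is a Knight
In both cases, Eve is a Knight.

Knight


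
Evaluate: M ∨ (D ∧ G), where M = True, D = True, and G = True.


M = True, D = True, G = True
Step 1: D ∧ G = True AND True = True
Step 2: M ∨ True = True OR True = True
AND evaluated first (higher precedence); then OR applied.

True


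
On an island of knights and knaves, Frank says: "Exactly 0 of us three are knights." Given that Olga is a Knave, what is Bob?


Frank claims exactly 0 knights among Frank, Olga, Bob.
Given: Olga is a Knave.

Case 1: Frank is a Knight (tells truth)
  Then exactly 0 of the three are knights.
  Counting Frank, Olga: 1 knight(s) so far. Need -1 more → impossible.
Case 2: Frank is a Knave (lies)
  Then the count is NOT 0.
  If Bob = Knave, count = 0 = 0 → claim would be true, contradicts lie.
  If Bob = Knight, count = 1 ≠ 0 → lie confirmed ✓

Bob is a Knight.

Knight


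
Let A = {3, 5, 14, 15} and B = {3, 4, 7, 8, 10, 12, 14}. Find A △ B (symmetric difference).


A = {3, 5, 14, 15}
B = {3, 4, 7, 8, 10, 12, 14}
Operation: symmetric difference
In A only: [5, 15], in B only: [4, 7, 8, 10, 12]

{4, 5, 7, 8, 10, 12, 15}


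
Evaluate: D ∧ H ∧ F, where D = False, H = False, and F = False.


D = False, H = False, F = False
Step 1: D ∧ H = False AND False = False
Step 2: (False) ∧ F = (False) AND False = False
AND is true only when ALL operands are true.

False


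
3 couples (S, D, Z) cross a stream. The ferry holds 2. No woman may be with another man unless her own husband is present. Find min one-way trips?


Label couples S, D, Z (H = husband, W = wife).
Counting alone: 6 people, the ferry carries 2 and someone must bring it back, so each round trip nets at most +1 on the far side until the last crossing → at least 9 trips. The jealousy constraint makes 9 impossible; the shortest valid schedule has 11:
1. WS+WD →  (far: WS,WD; near: HS,HD,HZ,WZ)
2. WS ←       (far: WD; near: HS,HD,HZ,WS,WZ)
3. WS+WZ →  (far: WS,WD,WZ; near: HS,HD,HZ)
4. WS ←       (far: WD,WZ; near: HS,HD,HZ,WS)
5. HD+HZ →  (far: HD,WD,HZ,WZ; near: HS,WS)
6. HD+WD ←  (far: HZ,WZ; near: HS,WS,HD,WD)
7. HS+HD →  (far: HS,HD,HZ,WZ; near: WS,WD)
8. WZ ←       (far: HS,HD,HZ; near: WS,WD,WZ)
9. WS+WD →  (far: HS,WS,HD,WD,HZ; near: WZ)
10. HZ ←      (far: HS,WS,HD,WD; near: HZ,WZ)
11. HZ+WZ → (far: all six; near: empty)
In every state each wife is either with her husband or with no other man.
Minimum trips = 11

11


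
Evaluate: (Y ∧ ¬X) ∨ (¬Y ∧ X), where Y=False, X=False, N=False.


Y = False, X = False, N = False
Expression: (Y ∧ ¬X) ∨ (¬Y ∧ X)
Step 1: ¬X = NOT False = True
Step 2: Y ∧ ¬X = False AND True = False
Step 3: ¬Y = NOT False = True
Step 4: ¬Y ∧ X = True AND False = False
Step 5: (False) ∨ (False) = False OR False = False

False


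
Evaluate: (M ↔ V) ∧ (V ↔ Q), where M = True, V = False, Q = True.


M = True, V = False, Q = True
Step 1: M ↔ V is true when M and V have the same value. Result: False
Step 2: V ↔ Q is true when V and Q have the same value. Result: False
Step 3: False ∧ False = False

False


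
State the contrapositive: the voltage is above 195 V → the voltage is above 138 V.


Original: If the voltage is above 195 V, then the voltage is above 138 V
Contrapositive: If ¬Q, then ¬P
Negate Q: not (the voltage is above 138 V)
Negate P: not (the voltage is above 195 V)

If not (the voltage is above 138 V), then not (the voltage is above 195 V).


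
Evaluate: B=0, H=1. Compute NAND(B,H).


B AND H = 0
NOT(0) = 1

1


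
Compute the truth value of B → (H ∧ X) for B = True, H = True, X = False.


B = True, H = True, X = False
Step 1: H ∧ X = True AND False = False
Step 2: B → (False): false only when B=True and consequent=False.
Result: False

False


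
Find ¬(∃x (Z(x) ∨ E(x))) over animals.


Original: ∃x (Z(x) ∨ E(x))
Rule: ¬∀→∃, ¬∃→∀, negate predicate.
Negation: ∀x (¬Z(x) ∧ ¬E(x))

∀x (¬Z(x) ∧ ¬E(x))


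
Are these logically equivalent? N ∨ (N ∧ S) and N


Expression 1: N ∨ (N ∧ S)
Expression 2: N
Truth table (N S | Expr1 Expr2):
  T T |   T     T
  T F |   T     T
  F T |   F     F
  F F |   F     F
All 4 rows agree, so the expressions are logically equivalent.

Yes


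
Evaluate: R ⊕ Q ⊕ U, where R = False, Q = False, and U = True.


R = False, Q = False, U = True
Step 1: R ⊕ Q = False XOR False = False
Step 2: False ⊕ U = False XOR True = True
XOR is true when an odd number of operands are true.

True


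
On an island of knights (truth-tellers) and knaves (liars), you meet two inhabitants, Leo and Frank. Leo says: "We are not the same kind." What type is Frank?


Leo says: "We are not the same kind."
Case 1: Leo is a Knight (truth-teller)
  Statement is true → they ARE different → Frank is a Knave
Case 2: Leo is a Knave (liar)
  Statement is false → they are NOT different → Frank is a Knave
In both cases, Frank is a Knave.

Knave


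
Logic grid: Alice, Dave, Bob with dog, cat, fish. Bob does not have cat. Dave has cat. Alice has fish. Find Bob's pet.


From clues:
  Alice → fish
  Dave → cat
By elimination, Bob gets the remaining.

dog


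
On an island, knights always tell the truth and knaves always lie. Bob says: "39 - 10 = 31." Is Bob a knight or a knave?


Statement: "39 - 10 = 31."
Actual: 39 - 10 = 29
Claimed: 31
Statement is FALSE → Bob lies → Knave

Knave


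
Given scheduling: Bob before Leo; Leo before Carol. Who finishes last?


Constraints: Bob before Leo; Leo before Carol
The last task can have nothing scheduled after it, so it must never appear on the left of a 'before'.
Tasks appearing before some other task: Bob, Leo.
The only task not in that list is Carol → it is last.

Carol


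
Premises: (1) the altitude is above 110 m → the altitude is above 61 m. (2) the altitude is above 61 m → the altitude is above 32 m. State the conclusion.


Hypothetical syllogism: P → Q, Q → R ⊢ P → R
Premise 1: the altitude is above 110 m → the altitude is above 61 m
Premise 2: the altitude is above 61 m → the altitude is above 32 m
Chain the implications: the middle term (the altitude is above 61 m) links the two.
Conclusion: If the altitude is above 110 m, then the altitude is above 32 m.

If the altitude is above 110 m, then the altitude is above 32 m.


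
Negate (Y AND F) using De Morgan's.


De Morgan's law: ¬(P ∧ Q) ≡ ¬P ∨ ¬Q
¬(Y ∧ F) = ¬Y ∨ ¬F

¬Y ∨ ¬F


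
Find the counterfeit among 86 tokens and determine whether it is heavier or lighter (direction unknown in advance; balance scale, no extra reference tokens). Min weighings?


Let n = 86. 172 possibilities (n tokens × lighter/heavier); each weighing has 3 outcomes.
Bound for k weighings: say the first weighing puts j tokens on each pan. If it tips, the 2j weighed tokens remain suspects (each with a known direction) and k-1 weighings give 3^(k-1) outcomes; 3^(k-1) is odd, so 2j ≤ 3^(k-1) - 1. If it balances, the n - 2j unweighed tokens remain with direction unknown: 2(n - 2j) ≤ 3^(k-1) - 1 by the same parity argument. Adding, n ≤ (3^(k-1) - 1) + (3^(k-1) - 1)/2 = (3^k - 3)/2, and the classical three-group strategy achieves this (3 tokens in 2 weighings, 12 in 3, 39 in 4, 120 in 5).
So we need the smallest k with (3^k - 3)/2 ≥ 86.
k = 4: (3^4 - 3)/2 = 39 < 86 ✗
k = 5: (3^5 - 3)/2 = 120 ≥ 86 ✓

5


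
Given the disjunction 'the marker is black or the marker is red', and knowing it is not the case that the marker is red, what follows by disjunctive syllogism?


Disjunctive syllogism: P ∨ Q, ¬P ⊢ Q
Disjunction: the marker is black ∨ the marker is red
We know it is not the case that the marker is red.
By disjunctive syllogism, the other disjunct must be true.

The marker is black


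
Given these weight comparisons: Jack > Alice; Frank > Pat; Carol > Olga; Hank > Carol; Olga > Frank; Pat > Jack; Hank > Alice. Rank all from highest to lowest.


Constraints: Jack > Alice; Frank > Pat; Carol > Olga; Hank > Carol; Olga > Frank; Pat > Jack; Hank > Alice
Method: at each step, the next-highest is the one remaining person who never appears on the smaller side of a constraint between remaining people.
  Step 1: remaining {Olga, Alice, Hank, Frank, Jack, Carol, Pat}; on the smaller side: {Olga, Alice, Frank, Jack, Carol, Pat} → Hank is next (Hank > Carol; Hank > Alice).
  Step 2: remaining {Olga, Alice, Frank, Jack, Carol, Pat}; on the smaller side: {Olga, Alice, Frank, Jack, Pat} → Carol is next (Carol > Olga).
  Step 3: remaining {Olga, Alice, Frank, Jack, Pat}; on the smaller side: {Alice, Frank, Jack, Pat} → Olga is next (Olga > Frank).
  Step 4: remaining {Alice, Frank, Jack, Pat}; on the smaller side: {Alice, Jack, Pat} → Frank is next (Frank > Pat).
  Step 5: remaining {Alice, Jack, Pat}; on the smaller side: {Alice, Jack} → Pat is next (Pat > Jack).
  Step 6: remaining {Alice, Jack}; on the smaller side: {Alice} → Jack is next (Jack > Alice).
  Step 7: only Alice remains → lowest.
Final ranking (highest to lowest):

Hank > Carol > Olga > Frank > Pat > Jack > Alice


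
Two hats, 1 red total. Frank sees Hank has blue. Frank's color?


Total red = 1, Hank = blue
Red accounted for: 0
Remaining for Frank: 1
Frank's hat is red.

red


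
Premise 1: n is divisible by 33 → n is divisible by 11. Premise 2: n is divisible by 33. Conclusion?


Modus ponens: P → Q, P ⊢ Q
P: n is divisible by 33
Q: n is divisible by 11
We have P → Q and P is true.
By modus ponens, Q must be true.

n is divisible by 11


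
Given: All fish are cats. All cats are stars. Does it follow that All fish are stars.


Premise 1: All fish are cats.
Premise 2: All cats are stars.
Conclusion: All fish are stars.
Barbara syllogism (AAA-1): All A are B, All B are C → All A are C.
Middle term (cats) distributed in premise 2.

Valid


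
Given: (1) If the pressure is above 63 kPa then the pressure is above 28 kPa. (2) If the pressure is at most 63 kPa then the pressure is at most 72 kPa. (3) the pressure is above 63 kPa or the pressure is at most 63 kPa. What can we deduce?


Constructive dilemma: (P → Q) ∧ (R → S), P ∨ R ⊢ Q ∨ S
Premise 1: the pressure is above 63 kPa → the pressure is above 28 kPa
Premise 2: the pressure is at most 63 kPa → the pressure is at most 72 kPa
Premise 3: the pressure is above 63 kPa ∨ the pressure is at most 63 kPa
Case 1: Assuming the pressure is above 63 kPa, then by Premise 1, the pressure is above 28 kPa.
Case 2: Assuming the pressure is at most 63 kPa, then by Premise 2, the pressure is at most 72 kPa.
Since one of the pressure is above 63 kPa or the pressure is at most 63 kPa must hold, we get the pressure is above 28 kPa or the pressure is at most 72 kPa.

The pressure is above 28 kPa or the pressure is at most 72 kPa.


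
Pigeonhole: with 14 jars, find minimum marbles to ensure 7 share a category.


Pigeonhole: to guarantee k in one of n categories, need (k-1)×n + 1.
k = 7, n = 14
Minimum = (7-1) × 14 + 1 = 6 × 14 + 1

85


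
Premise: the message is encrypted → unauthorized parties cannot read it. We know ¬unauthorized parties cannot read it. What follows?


Modus tollens: P → Q, ¬Q ⊢ ¬P
P: the message is encrypted
Q: unauthorized parties cannot read it
We have P → Q and Q is false.
By modus tollens, P must be false.

It is not the case that the message is encrypted


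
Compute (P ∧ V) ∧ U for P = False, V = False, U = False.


P = False, V = False, U = False
Step 1: P ∧ V = False AND False = False
Step 2: False ∧ U = False AND False = False
AND is true only when ALL operands are true.

False


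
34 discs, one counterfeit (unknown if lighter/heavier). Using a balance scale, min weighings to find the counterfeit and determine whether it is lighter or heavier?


Let n = 34. 68 possibilities (n discs × lighter/heavier); each weighing has 3 outcomes.
Bound for k weighings: say the first weighing puts j discs on each pan. If it tips, the 2j weighed discs remain suspects (each with a known direction) and k-1 weighings give 3^(k-1) outcomes; 3^(k-1) is odd, so 2j ≤ 3^(k-1) - 1. If it balances, the n - 2j unweighed discs remain with direction unknown: 2(n - 2j) ≤ 3^(k-1) - 1 by the same parity argument. Adding, n ≤ (3^(k-1) - 1) + (3^(k-1) - 1)/2 = (3^k - 3)/2, and the classical three-group strategy achieves this (3 discs in 2 weighings, 12 in 3, 39 in 4, 120 in 5).
So we need the smallest k with (3^k - 3)/2 ≥ 34.
k = 3: (3^3 - 3)/2 = 12 < 34 ✗
k = 4: (3^4 - 3)/2 = 39 ≥ 34 ✓

4


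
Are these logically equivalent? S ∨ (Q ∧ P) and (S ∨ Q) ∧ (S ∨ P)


Expression 1: S ∨ (Q ∧ P)
Expression 2: (S ∨ Q) ∧ (S ∨ P)
Truth table (S Q P | Expr1 Expr2):
  T T T |   T     T
  T T F |   T     T
  T F T |   T     T
  T F F |   T     T
  F T T |   T     T
  F T F |   F     F
  F F T |   F     F
  F F F |   F     F
All 8 rows agree, so the expressions are logically equivalent.

Yes


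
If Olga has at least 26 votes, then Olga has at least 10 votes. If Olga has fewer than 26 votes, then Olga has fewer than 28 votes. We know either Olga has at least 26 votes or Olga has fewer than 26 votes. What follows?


Constructive dilemma: (P → Q) ∧ (R → S), P ∨ R ⊢ Q ∨ S
Premise 1: Olga has at least 26 votes → Olga has at least 10 votes
Premise 2: Olga has fewer than 26 votes → Olga has fewer than 28 votes
Premise 3: Olga has at least 26 votes ∨ Olga has fewer than 26 votes
Case 1: Assuming Olga has at least 26 votes, then by Premise 1, Olga has at least 10 votes.
Case 2: Assuming Olga has fewer than 26 votes, then by Premise 2, Olga has fewer than 28 votes.
Since one of Olga has at least 26 votes or Olga has fewer than 26 votes must hold, we get Olga has at least 10 votes or Olga has fewer than 28 votes.

Olga has at least 10 votes or Olga has fewer than 28 votes.
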